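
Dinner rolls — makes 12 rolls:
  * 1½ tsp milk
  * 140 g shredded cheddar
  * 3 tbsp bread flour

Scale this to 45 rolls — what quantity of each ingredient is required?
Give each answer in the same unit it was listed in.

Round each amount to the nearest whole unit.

Scaling factor: 45/12 = 15/4 = 3.75.
milk: 1.5 tsp × 15/4 ≈ 6 tsp
shredded cheddar: 140 g × 15/4 = 525 g
bread flour: 3 tbsp × 15/4 ≈ 11 tbsp

milk: 6 tsp; shredded cheddar: 525 g; bread flour: 11 tbsp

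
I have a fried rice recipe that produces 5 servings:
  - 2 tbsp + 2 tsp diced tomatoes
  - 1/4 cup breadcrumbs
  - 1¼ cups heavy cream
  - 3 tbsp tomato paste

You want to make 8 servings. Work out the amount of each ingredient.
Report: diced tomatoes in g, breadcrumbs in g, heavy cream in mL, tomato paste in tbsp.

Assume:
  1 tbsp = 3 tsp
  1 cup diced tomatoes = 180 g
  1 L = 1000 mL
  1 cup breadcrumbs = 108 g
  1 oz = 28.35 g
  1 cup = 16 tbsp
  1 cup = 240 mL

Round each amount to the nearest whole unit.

Scaling factor: 8/5 = 1.6.
diced tomatoes: (2 tbsp + 2 tsp = 8/3 tbsp) × 8/5 ÷ 16 tbsp/cup × 180 g/cup = 48 g
breadcrumbs: 0.25 cup × 8/5 × 108 g/cup ≈ 43 g
heavy cream: 1.25 cup × 8/5 × 240 mL/cup = 480 mL
tomato paste: 3 tbsp × 8/5 ≈ 5 tbsp

diced tomatoes: 48 g; breadcrumbs: 43 g; heavy cream: 480 mL; tomato paste: 5 tbsp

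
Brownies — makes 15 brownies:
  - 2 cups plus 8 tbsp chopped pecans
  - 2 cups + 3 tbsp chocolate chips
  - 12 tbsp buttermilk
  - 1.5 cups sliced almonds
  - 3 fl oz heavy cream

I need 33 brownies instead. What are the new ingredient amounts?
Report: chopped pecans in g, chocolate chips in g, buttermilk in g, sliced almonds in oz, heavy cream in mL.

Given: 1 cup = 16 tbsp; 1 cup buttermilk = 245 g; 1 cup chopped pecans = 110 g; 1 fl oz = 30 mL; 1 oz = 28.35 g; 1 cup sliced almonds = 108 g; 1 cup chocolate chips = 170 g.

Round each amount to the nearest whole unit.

chopped pecans: 605 g; chocolate chips: 818 g; buttermilk: 404 g; sliced almonds: 13 oz; heavy cream: 198 mL

Scaling factor: 33/15 = 11/5 = 2.2.
chopped pecans: (2 cup + 8 tbsp = 2.5 cup) × 11/5 × 110 g/cup = 605 g
chocolate chips: (2 cup + 3 tbsp = 2.1875 cup) × 11/5 × 170 g/cup ≈ 818 g
buttermilk: 12 tbsp × 11/5 ÷ 16 tbsp/cup × 245 g/cup ≈ 404 g
sliced almonds: 1.5 cup × 11/5 × 108 g/cup ÷ 28.35 g/oz ≈ 13 oz
heavy cream: 3 fl oz × 11/5 × 30 mL/fl oz = 198 mL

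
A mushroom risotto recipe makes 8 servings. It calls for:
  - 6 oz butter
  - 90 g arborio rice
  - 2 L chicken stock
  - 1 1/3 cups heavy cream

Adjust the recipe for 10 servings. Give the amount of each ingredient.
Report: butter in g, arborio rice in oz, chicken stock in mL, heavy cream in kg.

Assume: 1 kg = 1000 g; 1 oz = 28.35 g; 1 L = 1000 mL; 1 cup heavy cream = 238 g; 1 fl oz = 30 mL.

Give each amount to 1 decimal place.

butter: 212.6 g; arborio rice: 4.0 oz; chicken stock: 2500.0 mL; heavy cream: 0.4 kg

Scaling factor: 10/8 = 5/4 = 1.25.
butter: 6 oz × 5/4 × 28.35 g/oz ≈ 212.6 g
arborio rice: 90 g × 5/4 ÷ 28.35 g/oz ≈ 4.0 oz
chicken stock: 2 L × 5/4 × 1000 mL/L = 2500.0 mL
heavy cream: 4/3 cup × 5/4 × 238 g/cup ÷ 1000 g/kg ≈ 0.4 kg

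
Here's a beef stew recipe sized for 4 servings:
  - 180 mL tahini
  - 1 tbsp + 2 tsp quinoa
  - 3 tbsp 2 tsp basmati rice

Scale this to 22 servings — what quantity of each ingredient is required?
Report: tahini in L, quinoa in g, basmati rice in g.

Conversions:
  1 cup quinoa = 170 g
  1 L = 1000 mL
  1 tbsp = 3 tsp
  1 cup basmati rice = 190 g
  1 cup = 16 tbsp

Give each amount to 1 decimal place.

Scaling factor: 22/4 = 11/2 = 5.5.
tahini: 180 mL × 11/2 ÷ 1000 mL/L ≈ 1.0 L
quinoa: (1 tbsp + 2 tsp = 5/3 tbsp) × 11/2 ÷ 16 tbsp/cup × 170 g/cup ≈ 97.4 g
basmati rice: (3 tbsp + 2 tsp = 11/3 tbsp) × 11/2 ÷ 16 tbsp/cup × 190 g/cup ≈ 239.5 g

tahini: 1.0 L; quinoa: 97.4 g; basmati rice: 239.5 g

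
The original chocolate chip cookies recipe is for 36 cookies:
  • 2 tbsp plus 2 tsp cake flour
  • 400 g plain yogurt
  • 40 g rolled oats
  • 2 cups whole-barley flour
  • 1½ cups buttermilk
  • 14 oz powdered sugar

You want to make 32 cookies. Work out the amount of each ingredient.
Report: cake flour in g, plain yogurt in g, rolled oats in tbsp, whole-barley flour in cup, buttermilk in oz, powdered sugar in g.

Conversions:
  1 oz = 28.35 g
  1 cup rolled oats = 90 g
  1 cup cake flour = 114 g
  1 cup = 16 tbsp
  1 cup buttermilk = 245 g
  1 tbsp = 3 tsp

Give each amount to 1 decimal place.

cake flour: 16.9 g; plain yogurt: 355.6 g; rolled oats: 6.3 tbsp; whole-barley flour: 1.8 cup; buttermilk: 11.5 oz; powdered sugar: 352.8 g

Scaling factor: 32/36 = 8/9.
cake flour: (2 tbsp + 2 tsp = 8/3 tbsp) × 8/9 ÷ 16 tbsp/cup × 114 g/cup ≈ 16.9 g
plain yogurt: 400 g × 8/9 ≈ 355.6 g
rolled oats: 40 g × 8/9 ÷ 90 g/cup × 16 tbsp/cup ≈ 6.3 tbsp
whole-barley flour: 2 cup × 8/9 ≈ 1.8 cup
buttermilk: 1.5 cup × 8/9 × 245 g/cup ÷ 28.35 g/oz ≈ 11.5 oz
powdered sugar: 14 oz × 8/9 × 28.35 g/oz = 352.8 g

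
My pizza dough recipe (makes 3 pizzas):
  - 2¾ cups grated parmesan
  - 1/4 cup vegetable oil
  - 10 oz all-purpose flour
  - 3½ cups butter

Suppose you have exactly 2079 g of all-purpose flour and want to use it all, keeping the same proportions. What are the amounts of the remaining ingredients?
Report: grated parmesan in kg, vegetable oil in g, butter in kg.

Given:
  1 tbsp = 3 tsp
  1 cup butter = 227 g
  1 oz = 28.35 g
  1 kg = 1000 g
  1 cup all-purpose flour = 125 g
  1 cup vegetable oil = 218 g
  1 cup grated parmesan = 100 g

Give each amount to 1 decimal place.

The original recipe has 283.5 g of all-purpose flour, so the scaling factor is 2079 ÷ 283.5 = 22/3.
grated parmesan: 2.75 cup × 22/3 × 100 g/cup ÷ 1000 g/kg ≈ 2.0 kg
vegetable oil: 0.25 cup × 22/3 × 218 g/cup ≈ 399.7 g
butter: 3.5 cup × 22/3 × 227 g/cup ÷ 1000 g/kg ≈ 5.8 kg

grated parmesan: 2.0 kg; vegetable oil: 399.7 g; butter: 5.8 kg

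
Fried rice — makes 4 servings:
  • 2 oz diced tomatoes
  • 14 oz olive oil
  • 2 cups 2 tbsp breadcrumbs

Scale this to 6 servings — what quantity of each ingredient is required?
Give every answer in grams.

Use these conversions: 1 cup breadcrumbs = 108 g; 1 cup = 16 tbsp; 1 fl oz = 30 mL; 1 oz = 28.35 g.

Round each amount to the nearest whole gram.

diced tomatoes: 85 g; olive oil: 595 g; breadcrumbs: 344 g

Scaling factor: 6/4 = 3/2 = 1.5.
diced tomatoes: 2 oz × 3/2 × 28.35 g/oz ≈ 85 g
olive oil: 14 oz × 3/2 × 28.35 g/oz ≈ 595 g
breadcrumbs: (2 cup + 2 tbsp = 2.125 cup) × 3/2 × 108 g/cup ≈ 344 g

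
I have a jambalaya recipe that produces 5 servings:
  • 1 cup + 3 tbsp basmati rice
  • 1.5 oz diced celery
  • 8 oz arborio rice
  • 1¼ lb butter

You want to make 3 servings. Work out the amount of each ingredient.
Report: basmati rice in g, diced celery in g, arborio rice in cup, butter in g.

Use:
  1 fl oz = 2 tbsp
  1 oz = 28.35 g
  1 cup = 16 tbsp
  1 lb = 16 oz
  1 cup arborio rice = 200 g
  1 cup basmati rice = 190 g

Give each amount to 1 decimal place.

basmati rice: 135.4 g; diced celery: 25.5 g; arborio rice: 0.7 cup; butter: 340.2 g

Scaling factor: 3/5 = 0.6.
basmati rice: (1 cup + 3 tbsp = 1.1875 cup) × 3/5 × 190 g/cup ≈ 135.4 g
diced celery: 1.5 oz × 3/5 × 28.35 g/oz ≈ 25.5 g
arborio rice: 8 oz × 3/5 × 28.35 g/oz ÷ 200 g/cup ≈ 0.7 cup
butter: 1.25 lb × 3/5 × 16 oz/lb × 28.35 g/oz = 340.2 g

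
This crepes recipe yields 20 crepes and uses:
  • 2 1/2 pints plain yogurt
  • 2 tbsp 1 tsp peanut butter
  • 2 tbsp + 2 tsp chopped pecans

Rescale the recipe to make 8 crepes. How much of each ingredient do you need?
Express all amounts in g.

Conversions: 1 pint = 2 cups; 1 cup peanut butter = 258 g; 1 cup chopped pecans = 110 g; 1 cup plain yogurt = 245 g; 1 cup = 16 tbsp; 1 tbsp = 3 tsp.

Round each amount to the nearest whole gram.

Scaling factor: 8/20 = 2/5 = 0.4.
plain yogurt: 2.5 pint × 2/5 × 2 cup/pint × 245 g/cup = 490 g
peanut butter: (2 tbsp + 1 tsp = 7/3 tbsp) × 2/5 ÷ 16 tbsp/cup × 258 g/cup ≈ 15 g
chopped pecans: (2 tbsp + 2 tsp = 8/3 tbsp) × 2/5 ÷ 16 tbsp/cup × 110 g/cup ≈ 7 g

plain yogurt: 490 g; peanut butter: 15 g; chopped pecans: 7 g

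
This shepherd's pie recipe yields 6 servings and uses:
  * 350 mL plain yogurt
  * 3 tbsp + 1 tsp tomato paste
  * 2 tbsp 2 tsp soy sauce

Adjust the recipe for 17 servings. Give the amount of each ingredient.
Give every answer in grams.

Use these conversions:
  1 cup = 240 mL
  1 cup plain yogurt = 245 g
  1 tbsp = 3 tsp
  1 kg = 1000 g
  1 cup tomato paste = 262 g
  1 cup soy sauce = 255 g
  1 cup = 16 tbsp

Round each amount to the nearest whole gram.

plain yogurt: 1012 g; tomato paste: 155 g; soy sauce: 120 g

Scaling factor: 17/6.
plain yogurt: 350 mL × 17/6 ÷ 240 mL/cup × 245 g/cup ≈ 1012 g
tomato paste: (3 tbsp + 1 tsp = 10/3 tbsp) × 17/6 ÷ 16 tbsp/cup × 262 g/cup ≈ 155 g
soy sauce: (2 tbsp + 2 tsp = 8/3 tbsp) × 17/6 ÷ 16 tbsp/cup × 255 g/cup ≈ 120 g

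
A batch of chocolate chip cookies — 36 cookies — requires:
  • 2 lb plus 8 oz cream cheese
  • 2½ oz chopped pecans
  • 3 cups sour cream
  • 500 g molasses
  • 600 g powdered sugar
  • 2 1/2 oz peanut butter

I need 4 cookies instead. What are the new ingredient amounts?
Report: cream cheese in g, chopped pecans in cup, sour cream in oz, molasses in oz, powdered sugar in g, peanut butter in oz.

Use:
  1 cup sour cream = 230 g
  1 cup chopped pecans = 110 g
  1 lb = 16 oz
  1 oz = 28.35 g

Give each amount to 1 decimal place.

cream cheese: 126.0 g; chopped pecans: 0.1 cup; sour cream: 2.7 oz; molasses: 2.0 oz; powdered sugar: 66.7 g; peanut butter: 0.3 oz

Scaling factor: 4/36 = 1/9.
cream cheese: (2 lb + 8 oz = 2.5 lb) × 1/9 × 16 oz/lb × 28.35 g/oz = 126.0 g
chopped pecans: 2.5 oz × 1/9 × 28.35 g/oz ÷ 110 g/cup ≈ 0.1 cup
sour cream: 3 cup × 1/9 × 230 g/cup ÷ 28.35 g/oz ≈ 2.7 oz
molasses: 500 g × 1/9 ÷ 28.35 g/oz ≈ 2.0 oz
powdered sugar: 600 g × 1/9 ≈ 66.7 g
peanut butter: 2.5 oz × 1/9 ≈ 0.3 oz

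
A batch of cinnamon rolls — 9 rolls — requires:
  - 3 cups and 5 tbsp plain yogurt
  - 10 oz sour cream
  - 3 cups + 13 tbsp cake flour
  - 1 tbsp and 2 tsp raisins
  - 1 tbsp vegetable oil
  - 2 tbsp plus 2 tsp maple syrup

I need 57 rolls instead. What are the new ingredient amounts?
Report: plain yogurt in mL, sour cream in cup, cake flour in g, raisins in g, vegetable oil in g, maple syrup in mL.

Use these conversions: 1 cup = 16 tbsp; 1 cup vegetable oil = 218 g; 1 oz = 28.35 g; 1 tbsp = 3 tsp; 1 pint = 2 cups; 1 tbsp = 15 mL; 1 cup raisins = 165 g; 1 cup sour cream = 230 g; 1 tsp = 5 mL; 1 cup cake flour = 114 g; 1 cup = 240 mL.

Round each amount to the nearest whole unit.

plain yogurt: 5035 mL; sour cream: 8 cup; cake flour: 2753 g; raisins: 109 g; vegetable oil: 86 g; maple syrup: 253 mL

Scaling factor: 57/9 = 19/3.
plain yogurt: (3 cup + 5 tbsp = 3.3125 cup) × 19/3 × 240 mL/cup = 5035 mL
sour cream: 10 oz × 19/3 × 28.35 g/oz ÷ 230 g/cup ≈ 8 cup
cake flour: (3 cup + 13 tbsp = 3.8125 cup) × 19/3 × 114 g/cup ≈ 2753 g
raisins: (1 tbsp + 2 tsp = 5/3 tbsp) × 19/3 ÷ 16 tbsp/cup × 165 g/cup ≈ 109 g
vegetable oil: 1 tbsp × 19/3 ÷ 16 tbsp/cup × 218 g/cup ≈ 86 g
maple syrup: (2 tbsp + 2 tsp = 8/3 tbsp) × 19/3 × 15 mL/tbsp ≈ 253 mL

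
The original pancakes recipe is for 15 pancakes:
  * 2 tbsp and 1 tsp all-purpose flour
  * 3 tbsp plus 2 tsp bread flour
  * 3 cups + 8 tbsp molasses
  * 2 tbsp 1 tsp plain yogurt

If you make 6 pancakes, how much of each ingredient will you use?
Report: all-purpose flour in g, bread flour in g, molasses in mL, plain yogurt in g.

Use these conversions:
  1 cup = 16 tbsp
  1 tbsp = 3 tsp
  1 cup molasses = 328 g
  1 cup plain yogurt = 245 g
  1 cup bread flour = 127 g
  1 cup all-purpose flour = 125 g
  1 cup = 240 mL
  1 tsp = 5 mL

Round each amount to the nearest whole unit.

all-purpose flour: 7 g; bread flour: 12 g; molasses: 336 mL; plain yogurt: 14 g

Scaling factor: 6/15 = 2/5 = 0.4.
all-purpose flour: (2 tbsp + 1 tsp = 7/3 tbsp) × 2/5 ÷ 16 tbsp/cup × 125 g/cup ≈ 7 g
bread flour: (3 tbsp + 2 tsp = 11/3 tbsp) × 2/5 ÷ 16 tbsp/cup × 127 g/cup ≈ 12 g
molasses: (3 cup + 8 tbsp = 3.5 cup) × 2/5 × 240 mL/cup = 336 mL
plain yogurt: (2 tbsp + 1 tsp = 7/3 tbsp) × 2/5 ÷ 16 tbsp/cup × 245 g/cup ≈ 14 g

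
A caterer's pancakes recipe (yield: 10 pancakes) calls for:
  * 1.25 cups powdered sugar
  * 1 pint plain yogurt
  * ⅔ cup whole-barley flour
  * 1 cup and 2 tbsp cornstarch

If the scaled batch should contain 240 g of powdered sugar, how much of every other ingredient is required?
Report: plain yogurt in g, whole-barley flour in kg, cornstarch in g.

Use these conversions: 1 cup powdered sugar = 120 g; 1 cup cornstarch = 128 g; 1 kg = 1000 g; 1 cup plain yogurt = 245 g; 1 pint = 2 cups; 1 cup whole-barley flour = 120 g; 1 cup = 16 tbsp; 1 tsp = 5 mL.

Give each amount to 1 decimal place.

plain yogurt: 784.0 g; whole-barley flour: 0.1 kg; cornstarch: 230.4 g

The original recipe has 150 g of powdered sugar, so the scaling factor is 240 ÷ 150 = 8/5 = 1.6.
plain yogurt: 1 pint × 8/5 × 2 cup/pint × 245 g/cup = 784.0 g
whole-barley flour: 2/3 cup × 8/5 × 120 g/cup ÷ 1000 g/kg ≈ 0.1 kg
cornstarch: (1 cup + 2 tbsp = 1.125 cup) × 8/5 × 128 g/cup = 230.4 g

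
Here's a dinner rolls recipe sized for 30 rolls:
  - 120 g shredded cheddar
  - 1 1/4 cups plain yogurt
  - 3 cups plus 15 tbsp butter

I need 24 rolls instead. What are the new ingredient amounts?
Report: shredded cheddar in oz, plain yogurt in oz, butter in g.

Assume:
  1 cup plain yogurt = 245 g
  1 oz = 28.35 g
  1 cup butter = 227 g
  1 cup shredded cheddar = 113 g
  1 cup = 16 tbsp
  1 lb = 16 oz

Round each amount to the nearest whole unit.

Scaling factor: 24/30 = 4/5 = 0.8.
shredded cheddar: 120 g × 4/5 ÷ 28.35 g/oz ≈ 3 oz
plain yogurt: 1.25 cup × 4/5 × 245 g/cup ÷ 28.35 g/oz ≈ 9 oz
butter: (3 cup + 15 tbsp = 3.9375 cup) × 4/5 × 227 g/cup ≈ 715 g

shredded cheddar: 3 oz; plain yogurt: 9 oz; butter: 715 g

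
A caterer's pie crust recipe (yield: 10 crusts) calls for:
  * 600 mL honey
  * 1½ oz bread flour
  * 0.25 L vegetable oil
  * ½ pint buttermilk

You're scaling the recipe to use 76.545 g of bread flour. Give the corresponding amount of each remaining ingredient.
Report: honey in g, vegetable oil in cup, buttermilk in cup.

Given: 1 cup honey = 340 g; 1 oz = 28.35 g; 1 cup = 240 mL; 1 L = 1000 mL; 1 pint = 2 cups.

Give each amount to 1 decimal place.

The original recipe has 42.525 g of bread flour, so the scaling factor is 76.545 ÷ 42.525 = 9/5 = 1.8.
honey: 600 mL × 9/5 ÷ 240 mL/cup × 340 g/cup = 1530.0 g
vegetable oil: 0.25 L × 9/5 × 1000 mL/L ÷ 240 mL/cup ≈ 1.9 cup
buttermilk: 0.5 pint × 9/5 × 2 cup/pint = 1.8 cup

honey: 1530.0 g; vegetable oil: 1.9 cup; buttermilk: 1.8 cup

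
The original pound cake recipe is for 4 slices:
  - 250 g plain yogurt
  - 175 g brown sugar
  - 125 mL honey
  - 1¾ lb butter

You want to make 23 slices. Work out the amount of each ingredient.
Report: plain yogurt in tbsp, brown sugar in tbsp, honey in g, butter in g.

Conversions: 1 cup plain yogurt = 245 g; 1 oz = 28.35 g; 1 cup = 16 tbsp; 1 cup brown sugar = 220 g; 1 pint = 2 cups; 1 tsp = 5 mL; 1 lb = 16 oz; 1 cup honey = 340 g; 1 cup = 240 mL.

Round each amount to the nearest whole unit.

plain yogurt: 94 tbsp; brown sugar: 73 tbsp; honey: 1018 g; butter: 4564 g

Scaling factor: 23/4 = 5.75.
plain yogurt: 250 g × 23/4 ÷ 245 g/cup × 16 tbsp/cup ≈ 94 tbsp
brown sugar: 175 g × 23/4 ÷ 220 g/cup × 16 tbsp/cup ≈ 73 tbsp
honey: 125 mL × 23/4 ÷ 240 mL/cup × 340 g/cup ≈ 1018 g
butter: 1.75 lb × 23/4 × 16 oz/lb × 28.35 g/oz ≈ 4564 g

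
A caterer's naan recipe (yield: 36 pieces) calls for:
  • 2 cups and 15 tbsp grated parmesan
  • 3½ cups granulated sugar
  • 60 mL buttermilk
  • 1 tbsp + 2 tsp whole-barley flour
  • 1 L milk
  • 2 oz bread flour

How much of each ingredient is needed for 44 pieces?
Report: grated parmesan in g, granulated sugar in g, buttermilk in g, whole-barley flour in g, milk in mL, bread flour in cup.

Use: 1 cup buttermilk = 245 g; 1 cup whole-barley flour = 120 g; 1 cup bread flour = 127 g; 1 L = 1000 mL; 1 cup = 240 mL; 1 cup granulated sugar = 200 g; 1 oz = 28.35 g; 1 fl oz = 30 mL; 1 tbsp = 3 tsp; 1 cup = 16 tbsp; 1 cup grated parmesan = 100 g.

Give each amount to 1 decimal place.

grated parmesan: 359.0 g; granulated sugar: 855.6 g; buttermilk: 74.9 g; whole-barley flour: 15.3 g; milk: 1222.2 mL; bread flour: 0.5 cup

Scaling factor: 44/36 = 11/9.
grated parmesan: (2 cup + 15 tbsp = 2.9375 cup) × 11/9 × 100 g/cup ≈ 359.0 g
granulated sugar: 3.5 cup × 11/9 × 200 g/cup ≈ 855.6 g
buttermilk: 60 mL × 11/9 ÷ 240 mL/cup × 245 g/cup ≈ 74.9 g
whole-barley flour: (1 tbsp + 2 tsp = 5/3 tbsp) × 11/9 ÷ 16 tbsp/cup × 120 g/cup ≈ 15.3 g
milk: 1 L × 11/9 × 1000 mL/L ≈ 1222.2 mL
bread flour: 2 oz × 11/9 × 28.35 g/oz ÷ 127 g/cup ≈ 0.5 cup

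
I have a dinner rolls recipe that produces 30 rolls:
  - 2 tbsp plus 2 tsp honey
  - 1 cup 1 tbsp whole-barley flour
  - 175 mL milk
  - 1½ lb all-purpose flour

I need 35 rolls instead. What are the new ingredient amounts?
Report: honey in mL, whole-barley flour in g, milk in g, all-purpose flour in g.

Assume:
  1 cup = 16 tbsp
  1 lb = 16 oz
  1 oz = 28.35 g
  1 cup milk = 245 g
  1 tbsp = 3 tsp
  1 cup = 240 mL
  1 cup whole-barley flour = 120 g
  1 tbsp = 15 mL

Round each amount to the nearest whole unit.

honey: 47 mL; whole-barley flour: 149 g; milk: 208 g; all-purpose flour: 794 g

Scaling factor: 35/30 = 7/6.
honey: (2 tbsp + 2 tsp = 8/3 tbsp) × 7/6 × 15 mL/tbsp ≈ 47 mL
whole-barley flour: (1 cup + 1 tbsp = 1.0625 cup) × 7/6 × 120 g/cup ≈ 149 g
milk: 175 mL × 7/6 ÷ 240 mL/cup × 245 g/cup ≈ 208 g
all-purpose flour: 1.5 lb × 7/6 × 16 oz/lb × 28.35 g/oz ≈ 794 g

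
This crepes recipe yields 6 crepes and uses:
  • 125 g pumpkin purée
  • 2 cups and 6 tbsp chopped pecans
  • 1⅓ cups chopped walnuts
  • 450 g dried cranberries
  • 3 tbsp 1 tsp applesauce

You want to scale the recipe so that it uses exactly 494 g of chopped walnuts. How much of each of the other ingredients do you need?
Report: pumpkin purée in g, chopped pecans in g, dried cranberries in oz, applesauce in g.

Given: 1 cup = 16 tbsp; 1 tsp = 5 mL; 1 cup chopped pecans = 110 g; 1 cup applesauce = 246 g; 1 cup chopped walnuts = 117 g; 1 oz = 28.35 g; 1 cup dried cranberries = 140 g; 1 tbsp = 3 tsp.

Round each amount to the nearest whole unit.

The original recipe has 156 g of chopped walnuts, so the scaling factor is 494 ÷ 156 = 19/6.
pumpkin purée: 125 g × 19/6 ≈ 396 g
chopped pecans: (2 cup + 6 tbsp = 2.375 cup) × 19/6 × 110 g/cup ≈ 827 g
dried cranberries: 450 g × 19/6 ÷ 28.35 g/oz ≈ 50 oz
applesauce: (3 tbsp + 1 tsp = 10/3 tbsp) × 19/6 ÷ 16 tbsp/cup × 246 g/cup ≈ 162 g

pumpkin purée: 396 g; chopped pecans: 827 g; dried cranberries: 50 oz; applesauce: 162 g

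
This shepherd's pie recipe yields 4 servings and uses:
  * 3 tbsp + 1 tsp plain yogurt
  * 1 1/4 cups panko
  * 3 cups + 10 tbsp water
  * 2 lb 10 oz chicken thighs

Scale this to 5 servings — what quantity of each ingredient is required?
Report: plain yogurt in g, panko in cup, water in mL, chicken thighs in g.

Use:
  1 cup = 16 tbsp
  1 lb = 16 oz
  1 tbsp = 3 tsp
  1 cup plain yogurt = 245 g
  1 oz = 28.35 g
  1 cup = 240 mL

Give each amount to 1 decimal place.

Scaling factor: 5/4 = 1.25.
plain yogurt: (3 tbsp + 1 tsp = 10/3 tbsp) × 5/4 ÷ 16 tbsp/cup × 245 g/cup ≈ 63.8 g
panko: 1.25 cup × 5/4 ≈ 1.6 cup
water: (3 cup + 10 tbsp = 3.625 cup) × 5/4 × 240 mL/cup = 1087.5 mL
chicken thighs: (2 lb + 10 oz = 2.625 lb) × 5/4 × 16 oz/lb × 28.35 g/oz ≈ 1488.4 g

plain yogurt: 63.8 g; panko: 1.6 cup; water: 1087.5 mL; chicken thighs: 1488.4 g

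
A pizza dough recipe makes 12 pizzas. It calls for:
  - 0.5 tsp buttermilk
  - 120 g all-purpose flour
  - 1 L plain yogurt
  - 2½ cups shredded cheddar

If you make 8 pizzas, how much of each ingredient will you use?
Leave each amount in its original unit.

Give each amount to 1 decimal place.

buttermilk: 0.3 tsp; all-purpose flour: 80.0 g; plain yogurt: 0.7 L; shredded cheddar: 1.7 cup

Scaling factor: 8/12 = 2/3.
buttermilk: 0.5 tsp × 2/3 ≈ 0.3 tsp
all-purpose flour: 120 g × 2/3 = 80.0 g
plain yogurt: 1 L × 2/3 ≈ 0.7 L
shredded cheddar: 2.5 cup × 2/3 ≈ 1.7 cup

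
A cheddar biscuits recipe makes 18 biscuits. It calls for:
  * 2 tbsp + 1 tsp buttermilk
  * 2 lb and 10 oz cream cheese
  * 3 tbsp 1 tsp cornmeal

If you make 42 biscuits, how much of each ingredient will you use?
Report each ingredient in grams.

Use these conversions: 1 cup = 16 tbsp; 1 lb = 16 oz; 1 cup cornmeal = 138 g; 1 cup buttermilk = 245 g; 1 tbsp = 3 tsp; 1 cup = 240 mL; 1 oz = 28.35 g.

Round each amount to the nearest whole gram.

buttermilk: 83 g; cream cheese: 2778 g; cornmeal: 67 g

Scaling factor: 42/18 = 7/3.
buttermilk: (2 tbsp + 1 tsp = 7/3 tbsp) × 7/3 ÷ 16 tbsp/cup × 245 g/cup ≈ 83 g
cream cheese: (2 lb + 10 oz = 2.625 lb) × 7/3 × 16 oz/lb × 28.35 g/oz ≈ 2778 g
cornmeal: (3 tbsp + 1 tsp = 10/3 tbsp) × 7/3 ÷ 16 tbsp/cup × 138 g/cup ≈ 67 g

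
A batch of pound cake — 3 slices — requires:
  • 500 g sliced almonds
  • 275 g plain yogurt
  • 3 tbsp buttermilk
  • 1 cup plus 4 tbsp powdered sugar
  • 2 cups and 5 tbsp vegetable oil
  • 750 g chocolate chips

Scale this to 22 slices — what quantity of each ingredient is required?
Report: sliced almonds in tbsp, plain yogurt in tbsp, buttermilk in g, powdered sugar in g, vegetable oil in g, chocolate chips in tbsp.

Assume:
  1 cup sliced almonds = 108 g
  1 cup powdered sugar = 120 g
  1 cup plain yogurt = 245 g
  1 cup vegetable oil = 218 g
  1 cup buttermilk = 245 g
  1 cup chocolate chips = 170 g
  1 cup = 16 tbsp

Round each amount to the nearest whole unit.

sliced almonds: 543 tbsp; plain yogurt: 132 tbsp; buttermilk: 337 g; powdered sugar: 1100 g; vegetable oil: 3697 g; chocolate chips: 518 tbsp

Scaling factor: 22/3.
sliced almonds: 500 g × 22/3 ÷ 108 g/cup × 16 tbsp/cup ≈ 543 tbsp
plain yogurt: 275 g × 22/3 ÷ 245 g/cup × 16 tbsp/cup ≈ 132 tbsp
buttermilk: 3 tbsp × 22/3 ÷ 16 tbsp/cup × 245 g/cup ≈ 337 g
powdered sugar: (1 cup + 4 tbsp = 1.25 cup) × 22/3 × 120 g/cup = 1100 g
vegetable oil: (2 cup + 5 tbsp = 2.3125 cup) × 22/3 × 218 g/cup ≈ 3697 g
chocolate chips: 750 g × 22/3 ÷ 170 g/cup × 16 tbsp/cup ≈ 518 tbsp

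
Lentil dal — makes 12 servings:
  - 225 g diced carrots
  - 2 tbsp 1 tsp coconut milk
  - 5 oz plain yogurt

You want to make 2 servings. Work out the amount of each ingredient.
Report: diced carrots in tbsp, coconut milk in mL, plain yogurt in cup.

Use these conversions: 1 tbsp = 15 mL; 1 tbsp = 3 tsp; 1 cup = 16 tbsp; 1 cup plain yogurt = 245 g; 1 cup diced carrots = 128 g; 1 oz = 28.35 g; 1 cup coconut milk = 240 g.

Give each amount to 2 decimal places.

Scaling factor: 2/12 = 1/6.
diced carrots: 225 g × 1/6 ÷ 128 g/cup × 16 tbsp/cup ≈ 4.69 tbsp
coconut milk: (2 tbsp + 1 tsp = 7/3 tbsp) × 1/6 × 15 mL/tbsp ≈ 5.83 mL
plain yogurt: 5 oz × 1/6 × 28.35 g/oz ÷ 245 g/cup ≈ 0.10 cup

diced carrots: 4.69 tbsp; coconut milk: 5.83 mL; plain yogurt: 0.10 cup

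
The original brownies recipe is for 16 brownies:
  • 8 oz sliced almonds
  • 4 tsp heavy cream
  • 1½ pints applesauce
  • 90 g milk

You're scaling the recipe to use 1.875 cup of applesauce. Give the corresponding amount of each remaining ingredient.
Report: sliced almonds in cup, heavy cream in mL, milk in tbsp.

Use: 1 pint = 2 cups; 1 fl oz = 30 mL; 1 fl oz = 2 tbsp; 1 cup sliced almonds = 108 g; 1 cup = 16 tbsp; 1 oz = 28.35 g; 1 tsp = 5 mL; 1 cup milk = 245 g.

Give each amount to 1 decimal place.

The original recipe has 3 cup of applesauce, so the scaling factor is 1.875 ÷ 3 = 5/8 = 0.625.
sliced almonds: 8 oz × 5/8 × 28.35 g/oz ÷ 108 g/cup ≈ 1.3 cup
heavy cream: 4 tsp × 5/8 × 5 mL/tsp = 12.5 mL
milk: 90 g × 5/8 ÷ 245 g/cup × 16 tbsp/cup ≈ 3.7 tbsp

sliced almonds: 1.3 cup; heavy cream: 12.5 mL; milk: 3.7 tbsp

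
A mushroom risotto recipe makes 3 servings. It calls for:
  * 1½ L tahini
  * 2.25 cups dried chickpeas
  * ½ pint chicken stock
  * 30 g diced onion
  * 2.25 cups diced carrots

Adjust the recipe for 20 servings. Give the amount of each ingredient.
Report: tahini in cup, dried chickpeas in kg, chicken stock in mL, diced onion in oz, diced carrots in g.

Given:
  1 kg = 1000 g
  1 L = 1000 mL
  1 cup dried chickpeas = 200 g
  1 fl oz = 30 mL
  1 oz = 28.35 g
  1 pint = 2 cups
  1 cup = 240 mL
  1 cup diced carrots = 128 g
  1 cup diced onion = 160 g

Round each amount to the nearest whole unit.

tahini: 42 cup; dried chickpeas: 3 kg; chicken stock: 1600 mL; diced onion: 7 oz; diced carrots: 1920 g

Scaling factor: 20/3.
tahini: 1.5 L × 20/3 × 1000 mL/L ÷ 240 mL/cup ≈ 42 cup
dried chickpeas: 2.25 cup × 20/3 × 200 g/cup ÷ 1000 g/kg = 3 kg
chicken stock: 0.5 pint × 20/3 × 2 cup/pint × 240 mL/cup = 1600 mL
diced onion: 30 g × 20/3 ÷ 28.35 g/oz ≈ 7 oz
diced carrots: 2.25 cup × 20/3 × 128 g/cup = 1920 g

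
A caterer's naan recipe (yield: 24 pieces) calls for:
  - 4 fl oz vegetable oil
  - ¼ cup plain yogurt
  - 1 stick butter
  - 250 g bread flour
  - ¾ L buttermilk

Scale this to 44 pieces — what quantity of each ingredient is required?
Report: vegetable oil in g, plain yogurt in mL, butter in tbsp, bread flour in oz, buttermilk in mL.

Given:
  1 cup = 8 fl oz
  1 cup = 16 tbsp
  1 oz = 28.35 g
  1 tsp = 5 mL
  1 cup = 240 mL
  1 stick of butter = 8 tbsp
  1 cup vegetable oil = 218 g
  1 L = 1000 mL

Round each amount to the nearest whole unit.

Scaling factor: 44/24 = 11/6.
vegetable oil: 4 fl oz × 11/6 ÷ 8 fl oz/cup × 218 g/cup ≈ 200 g
plain yogurt: 0.25 cup × 11/6 × 240 mL/cup = 110 mL
butter: 1 stick × 11/6 × 8 tbsp/stick ≈ 15 tbsp
bread flour: 250 g × 11/6 ÷ 28.35 g/oz ≈ 16 oz
buttermilk: 0.75 L × 11/6 × 1000 mL/L = 1375 mL

vegetable oil: 200 g; plain yogurt: 110 mL; butter: 15 tbsp; bread flour: 16 oz; buttermilk: 1375 mL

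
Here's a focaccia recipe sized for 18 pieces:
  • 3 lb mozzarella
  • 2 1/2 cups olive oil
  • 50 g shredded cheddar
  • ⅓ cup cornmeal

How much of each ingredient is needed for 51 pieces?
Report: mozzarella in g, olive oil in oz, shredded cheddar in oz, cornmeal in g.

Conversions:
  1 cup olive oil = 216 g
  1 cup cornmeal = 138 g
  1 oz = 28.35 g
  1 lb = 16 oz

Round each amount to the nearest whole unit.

Scaling factor: 51/18 = 17/6.
mozzarella: 3 lb × 17/6 × 16 oz/lb × 28.35 g/oz ≈ 3856 g
olive oil: 2.5 cup × 17/6 × 216 g/cup ÷ 28.35 g/oz ≈ 54 oz
shredded cheddar: 50 g × 17/6 ÷ 28.35 g/oz ≈ 5 oz
cornmeal: 1/3 cup × 17/6 × 138 g/cup ≈ 130 g

mozzarella: 3856 g; olive oil: 54 oz; shredded cheddar: 5 oz; cornmeal: 130 g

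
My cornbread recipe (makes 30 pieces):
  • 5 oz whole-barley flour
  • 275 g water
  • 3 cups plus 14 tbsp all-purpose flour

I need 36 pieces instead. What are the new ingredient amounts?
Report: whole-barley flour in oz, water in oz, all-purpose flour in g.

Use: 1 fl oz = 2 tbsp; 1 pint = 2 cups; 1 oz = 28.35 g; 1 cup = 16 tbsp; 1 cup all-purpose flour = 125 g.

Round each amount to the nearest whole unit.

Scaling factor: 36/30 = 6/5 = 1.2.
whole-barley flour: 5 oz × 6/5 = 6 oz
water: 275 g × 6/5 ÷ 28.35 g/oz ≈ 12 oz
all-purpose flour: (3 cup + 14 tbsp = 3.875 cup) × 6/5 × 125 g/cup ≈ 581 g

whole-barley flour: 6 oz; water: 12 oz; all-purpose flour: 581 g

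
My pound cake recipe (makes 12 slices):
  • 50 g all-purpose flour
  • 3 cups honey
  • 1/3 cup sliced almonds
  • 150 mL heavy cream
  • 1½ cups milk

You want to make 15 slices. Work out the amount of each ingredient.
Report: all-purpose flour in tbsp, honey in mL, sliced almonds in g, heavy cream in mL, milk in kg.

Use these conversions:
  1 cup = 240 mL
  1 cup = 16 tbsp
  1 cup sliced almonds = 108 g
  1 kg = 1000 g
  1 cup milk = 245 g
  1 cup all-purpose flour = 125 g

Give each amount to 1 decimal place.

Scaling factor: 15/12 = 5/4 = 1.25.
all-purpose flour: 50 g × 5/4 ÷ 125 g/cup × 16 tbsp/cup = 8.0 tbsp
honey: 3 cup × 5/4 × 240 mL/cup = 900.0 mL
sliced almonds: 1/3 cup × 5/4 × 108 g/cup = 45.0 g
heavy cream: 150 mL × 5/4 = 187.5 mL
milk: 1.5 cup × 5/4 × 245 g/cup ÷ 1000 g/kg ≈ 0.5 kg

all-purpose flour: 8.0 tbsp; honey: 900.0 mL; sliced almonds: 45.0 g; heavy cream: 187.5 mL; milk: 0.5 kg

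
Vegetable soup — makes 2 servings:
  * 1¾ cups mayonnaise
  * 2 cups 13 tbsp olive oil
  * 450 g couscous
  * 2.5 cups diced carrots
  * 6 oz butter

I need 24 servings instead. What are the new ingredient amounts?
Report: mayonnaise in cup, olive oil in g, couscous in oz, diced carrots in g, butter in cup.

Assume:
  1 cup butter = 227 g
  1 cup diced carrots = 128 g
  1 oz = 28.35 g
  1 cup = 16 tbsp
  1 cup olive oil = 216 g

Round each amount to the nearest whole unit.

mayonnaise: 21 cup; olive oil: 7290 g; couscous: 190 oz; diced carrots: 3840 g; butter: 9 cup

Scaling factor: 24/2 = 12.
mayonnaise: 1.75 cup × 12 = 21 cup
olive oil: (2 cup + 13 tbsp = 2.8125 cup) × 12 × 216 g/cup = 7290 g
couscous: 450 g × 12 ÷ 28.35 g/oz ≈ 190 oz
diced carrots: 2.5 cup × 12 × 128 g/cup = 3840 g
butter: 6 oz × 12 × 28.35 g/oz ÷ 227 g/cup ≈ 9 cup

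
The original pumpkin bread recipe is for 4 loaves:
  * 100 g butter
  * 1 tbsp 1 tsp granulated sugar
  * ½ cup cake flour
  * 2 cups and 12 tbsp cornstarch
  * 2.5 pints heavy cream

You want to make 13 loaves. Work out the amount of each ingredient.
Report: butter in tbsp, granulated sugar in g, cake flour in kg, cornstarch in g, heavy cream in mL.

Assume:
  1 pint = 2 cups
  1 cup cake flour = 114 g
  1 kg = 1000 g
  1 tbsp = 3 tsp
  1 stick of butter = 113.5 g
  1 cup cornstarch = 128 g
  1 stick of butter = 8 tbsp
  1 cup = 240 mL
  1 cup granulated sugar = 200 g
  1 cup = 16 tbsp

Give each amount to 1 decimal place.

Scaling factor: 13/4 = 3.25.
butter: 100 g × 13/4 ÷ 113.5 g/stick × 8 tbsp/stick ≈ 22.9 tbsp
granulated sugar: (1 tbsp + 1 tsp = 4/3 tbsp) × 13/4 ÷ 16 tbsp/cup × 200 g/cup ≈ 54.2 g
cake flour: 0.5 cup × 13/4 × 114 g/cup ÷ 1000 g/kg ≈ 0.2 kg
cornstarch: (2 cup + 12 tbsp = 2.75 cup) × 13/4 × 128 g/cup = 1144.0 g
heavy cream: 2.5 pint × 13/4 × 2 cup/pint × 240 mL/cup = 3900.0 mL

butter: 22.9 tbsp; granulated sugar: 54.2 g; cake flour: 0.2 kg; cornstarch: 1144.0 g; heavy cream: 3900.0 mL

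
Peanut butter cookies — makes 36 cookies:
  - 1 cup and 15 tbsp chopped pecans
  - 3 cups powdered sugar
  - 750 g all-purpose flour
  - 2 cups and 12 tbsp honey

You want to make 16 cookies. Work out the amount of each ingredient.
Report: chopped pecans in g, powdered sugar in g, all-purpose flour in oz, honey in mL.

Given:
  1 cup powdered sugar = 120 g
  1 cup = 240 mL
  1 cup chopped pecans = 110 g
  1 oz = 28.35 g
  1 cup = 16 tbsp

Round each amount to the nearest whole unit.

Scaling factor: 16/36 = 4/9.
chopped pecans: (1 cup + 15 tbsp = 1.9375 cup) × 4/9 × 110 g/cup ≈ 95 g
powdered sugar: 3 cup × 4/9 × 120 g/cup = 160 g
all-purpose flour: 750 g × 4/9 ÷ 28.35 g/oz ≈ 12 oz
honey: (2 cup + 12 tbsp = 2.75 cup) × 4/9 × 240 mL/cup ≈ 293 mL

chopped pecans: 95 g; powdered sugar: 160 g; all-purpose flour: 12 oz; honey: 293 mL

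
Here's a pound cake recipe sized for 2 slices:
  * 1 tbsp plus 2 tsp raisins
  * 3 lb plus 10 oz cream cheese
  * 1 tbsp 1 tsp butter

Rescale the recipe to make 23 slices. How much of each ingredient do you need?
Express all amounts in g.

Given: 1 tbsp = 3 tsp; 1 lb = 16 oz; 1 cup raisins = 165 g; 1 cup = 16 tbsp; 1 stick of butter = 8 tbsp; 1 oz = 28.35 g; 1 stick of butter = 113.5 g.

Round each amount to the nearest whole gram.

raisins: 198 g; cream cheese: 18909 g; butter: 218 g

Scaling factor: 23/2 = 11.5.
raisins: (1 tbsp + 2 tsp = 5/3 tbsp) × 23/2 ÷ 16 tbsp/cup × 165 g/cup ≈ 198 g
cream cheese: (3 lb + 10 oz = 3.625 lb) × 23/2 × 16 oz/lb × 28.35 g/oz ≈ 18909 g
butter: (1 tbsp + 1 tsp = 4/3 tbsp) × 23/2 ÷ 8 tbsp/stick × 113.5 g/stick ≈ 218 g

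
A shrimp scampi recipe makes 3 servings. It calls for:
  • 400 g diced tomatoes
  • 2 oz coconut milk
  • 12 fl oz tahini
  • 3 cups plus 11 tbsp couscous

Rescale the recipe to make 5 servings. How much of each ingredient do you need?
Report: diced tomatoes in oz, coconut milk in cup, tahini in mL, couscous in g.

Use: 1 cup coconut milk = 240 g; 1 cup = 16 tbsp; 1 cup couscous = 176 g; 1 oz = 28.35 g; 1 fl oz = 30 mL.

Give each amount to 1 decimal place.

diced tomatoes: 23.5 oz; coconut milk: 0.4 cup; tahini: 600.0 mL; couscous: 1081.7 g

Scaling factor: 5/3.
diced tomatoes: 400 g × 5/3 ÷ 28.35 g/oz ≈ 23.5 oz
coconut milk: 2 oz × 5/3 × 28.35 g/oz ÷ 240 g/cup ≈ 0.4 cup
tahini: 12 fl oz × 5/3 × 30 mL/fl oz = 600.0 mL
couscous: (3 cup + 11 tbsp = 3.6875 cup) × 5/3 × 176 g/cup ≈ 1081.7 g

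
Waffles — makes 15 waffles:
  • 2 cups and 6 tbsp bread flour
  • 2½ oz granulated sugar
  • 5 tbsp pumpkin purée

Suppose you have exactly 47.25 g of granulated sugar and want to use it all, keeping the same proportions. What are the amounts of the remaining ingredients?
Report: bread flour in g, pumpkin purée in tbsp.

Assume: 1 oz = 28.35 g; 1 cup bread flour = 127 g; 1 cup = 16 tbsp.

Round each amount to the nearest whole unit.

The original recipe has 70.875 g of granulated sugar, so the scaling factor is 47.25 ÷ 70.875 = 2/3.
bread flour: (2 cup + 6 tbsp = 2.375 cup) × 2/3 × 127 g/cup ≈ 201 g
pumpkin purée: 5 tbsp × 2/3 ≈ 3 tbsp

bread flour: 201 g; pumpkin purée: 3 tbsp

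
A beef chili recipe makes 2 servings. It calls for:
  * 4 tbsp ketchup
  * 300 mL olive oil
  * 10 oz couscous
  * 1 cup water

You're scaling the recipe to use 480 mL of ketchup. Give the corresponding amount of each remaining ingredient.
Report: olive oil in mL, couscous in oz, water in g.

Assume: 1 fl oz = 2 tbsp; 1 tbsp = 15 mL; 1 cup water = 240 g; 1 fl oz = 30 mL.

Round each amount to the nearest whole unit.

The original recipe has 60 mL of ketchup, so the scaling factor is 480 ÷ 60 = 8.
olive oil: 300 mL × 8 = 2400 mL
couscous: 10 oz × 8 = 80 oz
water: 1 cup × 8 × 240 g/cup = 1920 g

olive oil: 2400 mL; couscous: 80 oz; water: 1920 g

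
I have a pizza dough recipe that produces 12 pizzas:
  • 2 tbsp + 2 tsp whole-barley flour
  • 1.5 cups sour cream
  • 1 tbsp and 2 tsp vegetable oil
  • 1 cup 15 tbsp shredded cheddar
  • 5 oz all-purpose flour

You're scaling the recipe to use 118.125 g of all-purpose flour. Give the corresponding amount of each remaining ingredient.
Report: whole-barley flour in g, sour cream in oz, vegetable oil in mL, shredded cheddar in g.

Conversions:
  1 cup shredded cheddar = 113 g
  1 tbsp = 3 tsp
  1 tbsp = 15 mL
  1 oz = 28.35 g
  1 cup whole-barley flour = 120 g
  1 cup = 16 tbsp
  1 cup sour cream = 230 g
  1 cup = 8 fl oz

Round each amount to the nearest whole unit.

The original recipe has 141.75 g of all-purpose flour, so the scaling factor is 118.125 ÷ 141.75 = 5/6.
whole-barley flour: (2 tbsp + 2 tsp = 8/3 tbsp) × 5/6 ÷ 16 tbsp/cup × 120 g/cup ≈ 17 g
sour cream: 1.5 cup × 5/6 × 230 g/cup ÷ 28.35 g/oz ≈ 10 oz
vegetable oil: (1 tbsp + 2 tsp = 5/3 tbsp) × 5/6 × 15 mL/tbsp ≈ 21 mL
shredded cheddar: (1 cup + 15 tbsp = 1.9375 cup) × 5/6 × 113 g/cup ≈ 182 g

whole-barley flour: 17 g; sour cream: 10 oz; vegetable oil: 21 mL; shredded cheddar: 182 g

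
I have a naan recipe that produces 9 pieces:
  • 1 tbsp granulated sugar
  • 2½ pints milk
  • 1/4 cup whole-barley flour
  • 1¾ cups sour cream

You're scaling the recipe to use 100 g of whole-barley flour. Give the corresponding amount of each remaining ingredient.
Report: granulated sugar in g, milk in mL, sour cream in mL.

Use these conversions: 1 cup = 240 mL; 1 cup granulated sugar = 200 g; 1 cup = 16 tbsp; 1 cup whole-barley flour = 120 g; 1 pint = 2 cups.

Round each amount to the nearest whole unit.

granulated sugar: 42 g; milk: 4000 mL; sour cream: 1400 mL

The original recipe has 30 g of whole-barley flour, so the scaling factor is 100 ÷ 30 = 10/3.
granulated sugar: 1 tbsp × 10/3 ÷ 16 tbsp/cup × 200 g/cup ≈ 42 g
milk: 2.5 pint × 10/3 × 2 cup/pint × 240 mL/cup = 4000 mL
sour cream: 1.75 cup × 10/3 × 240 mL/cup = 1400 mL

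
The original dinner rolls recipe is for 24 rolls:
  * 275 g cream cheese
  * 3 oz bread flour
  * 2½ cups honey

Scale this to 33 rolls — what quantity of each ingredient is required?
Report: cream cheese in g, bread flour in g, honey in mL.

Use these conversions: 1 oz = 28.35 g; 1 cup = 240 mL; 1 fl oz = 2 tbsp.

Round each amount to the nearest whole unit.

cream cheese: 378 g; bread flour: 117 g; honey: 825 mL

Scaling factor: 33/24 = 11/8 = 1.375.
cream cheese: 275 g × 11/8 ≈ 378 g
bread flour: 3 oz × 11/8 × 28.35 g/oz ≈ 117 g
honey: 2.5 cup × 11/8 × 240 mL/cup = 825 mL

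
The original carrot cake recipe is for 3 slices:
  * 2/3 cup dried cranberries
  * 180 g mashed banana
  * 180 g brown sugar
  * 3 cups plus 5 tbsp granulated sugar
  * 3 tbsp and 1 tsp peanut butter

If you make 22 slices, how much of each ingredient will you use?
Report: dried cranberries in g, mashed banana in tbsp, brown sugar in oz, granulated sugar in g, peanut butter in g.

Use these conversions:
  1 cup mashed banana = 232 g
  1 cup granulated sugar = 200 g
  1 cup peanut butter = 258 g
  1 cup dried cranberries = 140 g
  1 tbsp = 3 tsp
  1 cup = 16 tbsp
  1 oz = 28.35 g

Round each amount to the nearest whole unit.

Scaling factor: 22/3.
dried cranberries: 2/3 cup × 22/3 × 140 g/cup ≈ 684 g
mashed banana: 180 g × 22/3 ÷ 232 g/cup × 16 tbsp/cup ≈ 91 tbsp
brown sugar: 180 g × 22/3 ÷ 28.35 g/oz ≈ 47 oz
granulated sugar: (3 cup + 5 tbsp = 3.3125 cup) × 22/3 × 200 g/cup ≈ 4858 g
peanut butter: (3 tbsp + 1 tsp = 10/3 tbsp) × 22/3 ÷ 16 tbsp/cup × 258 g/cup ≈ 394 g

dried cranberries: 684 g; mashed banana: 91 tbsp; brown sugar: 47 oz; granulated sugar: 4858 g; peanut butter: 394 g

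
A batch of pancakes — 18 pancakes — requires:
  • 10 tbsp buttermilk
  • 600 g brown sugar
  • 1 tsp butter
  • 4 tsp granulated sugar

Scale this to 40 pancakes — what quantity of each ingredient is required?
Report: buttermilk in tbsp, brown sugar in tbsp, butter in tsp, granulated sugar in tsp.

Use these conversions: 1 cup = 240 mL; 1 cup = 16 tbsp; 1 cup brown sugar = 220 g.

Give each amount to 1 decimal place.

Scaling factor: 40/18 = 20/9.
buttermilk: 10 tbsp × 20/9 ≈ 22.2 tbsp
brown sugar: 600 g × 20/9 ÷ 220 g/cup × 16 tbsp/cup ≈ 97.0 tbsp
butter: 1 tsp × 20/9 ≈ 2.2 tsp
granulated sugar: 4 tsp × 20/9 ≈ 8.9 tsp

buttermilk: 22.2 tbsp; brown sugar: 97.0 tbsp; butter: 2.2 tsp; granulated sugar: 8.9 tsp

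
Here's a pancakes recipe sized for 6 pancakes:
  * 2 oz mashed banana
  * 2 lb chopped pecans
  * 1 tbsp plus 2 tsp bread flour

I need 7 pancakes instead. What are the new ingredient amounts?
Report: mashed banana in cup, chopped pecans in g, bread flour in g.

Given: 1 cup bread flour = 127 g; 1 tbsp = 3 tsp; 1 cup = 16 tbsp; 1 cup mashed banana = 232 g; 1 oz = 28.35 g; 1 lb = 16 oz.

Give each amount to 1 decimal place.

mashed banana: 0.3 cup; chopped pecans: 1058.4 g; bread flour: 15.4 g

Scaling factor: 7/6.
mashed banana: 2 oz × 7/6 × 28.35 g/oz ÷ 232 g/cup ≈ 0.3 cup
chopped pecans: 2 lb × 7/6 × 16 oz/lb × 28.35 g/oz = 1058.4 g
bread flour: (1 tbsp + 2 tsp = 5/3 tbsp) × 7/6 ÷ 16 tbsp/cup × 127 g/cup ≈ 15.4 g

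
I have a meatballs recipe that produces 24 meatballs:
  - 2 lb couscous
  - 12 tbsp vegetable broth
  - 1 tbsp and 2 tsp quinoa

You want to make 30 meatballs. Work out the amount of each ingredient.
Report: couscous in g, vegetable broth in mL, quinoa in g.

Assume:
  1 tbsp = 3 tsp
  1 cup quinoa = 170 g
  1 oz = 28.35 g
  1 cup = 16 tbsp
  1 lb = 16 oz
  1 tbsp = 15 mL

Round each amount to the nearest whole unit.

couscous: 1134 g; vegetable broth: 225 mL; quinoa: 22 g

Scaling factor: 30/24 = 5/4 = 1.25.
couscous: 2 lb × 5/4 × 16 oz/lb × 28.35 g/oz = 1134 g
vegetable broth: 12 tbsp × 5/4 × 15 mL/tbsp = 225 mL
quinoa: (1 tbsp + 2 tsp = 5/3 tbsp) × 5/4 ÷ 16 tbsp/cup × 170 g/cup ≈ 22 g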